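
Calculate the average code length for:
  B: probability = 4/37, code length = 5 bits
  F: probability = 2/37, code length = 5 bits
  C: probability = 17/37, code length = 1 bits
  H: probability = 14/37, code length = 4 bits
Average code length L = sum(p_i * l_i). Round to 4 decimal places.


Weighted contributions p_i * l_i:
  B: (4/37) * 5 = 20/37
  F: (2/37) * 5 = 10/37
  C: (17/37) * 1 = 17/37
  H: (14/37) * 4 = 56/37
Sum = (20 + 10 + 17 + 56)/37 = 103/37

L = 103/37 = 2.7838 bits/symbol


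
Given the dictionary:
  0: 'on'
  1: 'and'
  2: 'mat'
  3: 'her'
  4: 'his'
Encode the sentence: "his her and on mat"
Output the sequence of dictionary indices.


Look up each word in the dictionary:
  'his' -> 4
  'her' -> 3
  'and' -> 1
  'on' -> 0
  'mat' -> 2

Encoded: [4, 3, 1, 0, 2]


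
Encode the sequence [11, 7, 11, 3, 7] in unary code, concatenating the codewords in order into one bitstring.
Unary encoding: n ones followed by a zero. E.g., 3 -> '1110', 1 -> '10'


Encode each number as n ones followed by a terminating 0:
  11 -> 111111111110 (12 bits)
  7 -> 11111110 (8 bits)
  11 -> 111111111110 (12 bits)
  3 -> 1110 (4 bits)
  7 -> 11111110 (8 bits)
Total length = 12 + 8 + 12 + 4 + 8 = 44 bits.

Unary([11, 7, 11, 3, 7]) = 11111111111011111110111111111110111011111110 (44 bits)


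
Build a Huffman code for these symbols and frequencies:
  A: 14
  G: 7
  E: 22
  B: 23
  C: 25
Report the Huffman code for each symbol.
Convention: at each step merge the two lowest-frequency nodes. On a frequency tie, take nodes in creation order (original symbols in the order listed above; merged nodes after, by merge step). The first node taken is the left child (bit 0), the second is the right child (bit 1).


Huffman tree construction:
Step 1: Merge G(7) + A(14) = 21
Step 2: Merge (G+A)(21) + E(22) = 43
Step 3: Merge B(23) + C(25) = 48
Step 4: Merge ((G+A)+E)(43) + (B+C)(48) = 91
Read each symbol's code off the tree from the root (left child = 0, right child = 1).

Codes:
  A: 001 (length 3)
  G: 000 (length 3)
  E: 01 (length 2)
  B: 10 (length 2)
  C: 11 (length 2)
Average code length: 203/91 = 2.2308 bits/symbol


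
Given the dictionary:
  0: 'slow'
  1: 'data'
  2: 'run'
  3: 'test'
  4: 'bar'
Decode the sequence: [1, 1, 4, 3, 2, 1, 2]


Look up each index in the dictionary:
  1 -> 'data'
  1 -> 'data'
  4 -> 'bar'
  3 -> 'test'
  2 -> 'run'
  1 -> 'data'
  2 -> 'run'

Decoded: "data data bar test run data run"


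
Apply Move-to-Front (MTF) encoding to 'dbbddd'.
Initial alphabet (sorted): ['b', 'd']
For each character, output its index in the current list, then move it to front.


MTF encoding:
'd': index 1 in ['b', 'd'] -> ['d', 'b']
'b': index 1 in ['d', 'b'] -> ['b', 'd']
'b': index 0 in ['b', 'd'] -> ['b', 'd']
'd': index 1 in ['b', 'd'] -> ['d', 'b']
'd': index 0 in ['d', 'b'] -> ['d', 'b']
'd': index 0 in ['d', 'b'] -> ['d', 'b']


Output: [1, 1, 0, 1, 0, 0]


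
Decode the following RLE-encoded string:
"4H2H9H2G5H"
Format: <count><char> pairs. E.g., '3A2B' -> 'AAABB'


Expanding each <count><char> pair:
  4H -> 'HHHH'
  2H -> 'HH'
  9H -> 'HHHHHHHHH'
  2G -> 'GG'
  5H -> 'HHHHH'

Decoded = HHHHHHHHHHHHHHHGGHHHHH


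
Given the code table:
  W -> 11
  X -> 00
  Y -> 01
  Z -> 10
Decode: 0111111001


Decoding:
01 -> Y
11 -> W
11 -> W
10 -> Z
01 -> Y


Result: YWWZY


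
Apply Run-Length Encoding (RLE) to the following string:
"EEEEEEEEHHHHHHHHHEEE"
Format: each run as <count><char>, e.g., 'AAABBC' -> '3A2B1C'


Scanning runs left to right:
  i=0: run of 'E' x 8 -> '8E'
  i=8: run of 'H' x 9 -> '9H'
  i=17: run of 'E' x 3 -> '3E'

RLE = 8E9H3E


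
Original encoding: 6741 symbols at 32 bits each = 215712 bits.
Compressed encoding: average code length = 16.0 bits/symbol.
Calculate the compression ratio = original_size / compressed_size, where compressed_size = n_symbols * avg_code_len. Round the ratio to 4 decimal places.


original_size = n_symbols * orig_bits = 6741 * 32 = 215712 bits
compressed_size = n_symbols * avg_code_len = 6741 * 16.0 = 107856.0 bits
ratio = original_size / compressed_size = 215712 / 107856.0 = 2.0

Compression ratio = 2.0


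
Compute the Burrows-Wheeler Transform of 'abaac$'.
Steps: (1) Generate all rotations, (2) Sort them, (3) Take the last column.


Rotations (sorted):
  0: $abaac -> last char: c
  1: aac$ab -> last char: b
  2: abaac$ -> last char: $
  3: ac$aba -> last char: a
  4: baac$a -> last char: a
  5: c$abaa -> last char: a


BWT = cb$aaa


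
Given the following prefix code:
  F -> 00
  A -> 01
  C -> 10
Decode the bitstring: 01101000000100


Decoding step by step:
Bits 01 -> A
Bits 10 -> C
Bits 10 -> C
Bits 00 -> F
Bits 00 -> F
Bits 01 -> A
Bits 00 -> F


Decoded message: ACCFFAF


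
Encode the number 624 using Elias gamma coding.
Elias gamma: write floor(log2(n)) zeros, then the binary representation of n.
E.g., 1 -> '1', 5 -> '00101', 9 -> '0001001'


num_bits = floor(log2(624)) + 1 = 10
leading_zeros = num_bits - 1 = 9
binary(624) = 1001110000

Elias gamma(624) = '000000000' + '1001110000' = 0000000001001110000 (19 bits)


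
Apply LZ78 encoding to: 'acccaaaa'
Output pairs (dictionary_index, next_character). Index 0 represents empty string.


LZ78 encoding steps:
Dictionary: {0: ''}
Step 1: w='' (idx 0), next='a' -> output (0, 'a'), add 'a' as idx 1
Step 2: w='' (idx 0), next='c' -> output (0, 'c'), add 'c' as idx 2
Step 3: w='c' (idx 2), next='c' -> output (2, 'c'), add 'cc' as idx 3
Step 4: w='a' (idx 1), next='a' -> output (1, 'a'), add 'aa' as idx 4
Step 5: w='aa' (idx 4), end of input -> output (4, '')


Encoded: [(0, 'a'), (0, 'c'), (2, 'c'), (1, 'a'), (4, '')]


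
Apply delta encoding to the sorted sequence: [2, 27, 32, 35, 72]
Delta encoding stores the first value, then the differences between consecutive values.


First value: 2
Deltas:
  27 - 2 = 25
  32 - 27 = 5
  35 - 32 = 3
  72 - 35 = 37


Delta encoded: [2, 25, 5, 3, 37]


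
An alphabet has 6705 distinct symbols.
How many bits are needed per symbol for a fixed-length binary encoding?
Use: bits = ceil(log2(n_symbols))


log2(6705) = 12.711
Bracket: 2^12 = 4096 < 6705 <= 2^13 = 8192
So ceil(log2(6705)) = 13

bits = ceil(log2(6705)) = ceil(12.711) = 13 bits


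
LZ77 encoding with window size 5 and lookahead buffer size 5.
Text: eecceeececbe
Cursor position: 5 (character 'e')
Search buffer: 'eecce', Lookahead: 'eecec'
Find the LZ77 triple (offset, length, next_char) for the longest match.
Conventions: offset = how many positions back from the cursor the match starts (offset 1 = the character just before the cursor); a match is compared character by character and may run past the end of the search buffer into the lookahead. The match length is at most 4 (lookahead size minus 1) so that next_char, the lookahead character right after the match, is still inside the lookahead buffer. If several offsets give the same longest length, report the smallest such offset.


Try each offset into the search buffer:
  offset=1 (pos 4, char 'e'): match length 2
  offset=2 (pos 3, char 'c'): match length 0
  offset=3 (pos 2, char 'c'): match length 0
  offset=4 (pos 1, char 'e'): match length 1
  offset=5 (pos 0, char 'e'): match length 3
Longest match has length 3 at offset 5.
next_char = character at position 5 + 3 = 8 -> 'e'

Best match: offset=5, length=3 (matching 'eec' starting at position 0)
LZ77 triple: (5, 3, 'e')


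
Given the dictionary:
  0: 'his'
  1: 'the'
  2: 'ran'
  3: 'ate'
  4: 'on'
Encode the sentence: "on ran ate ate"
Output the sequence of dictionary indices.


Look up each word in the dictionary:
  'on' -> 4
  'ran' -> 2
  'ate' -> 3
  'ate' -> 3

Encoded: [4, 2, 3, 3]


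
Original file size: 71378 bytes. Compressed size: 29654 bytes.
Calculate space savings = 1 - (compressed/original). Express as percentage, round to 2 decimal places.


ratio = compressed/original = 29654/71378 = 0.41545
savings = 1 - ratio = 1 - 0.41545 = 0.58455
as a percentage: 0.58455 * 100 = 58.45%

Space savings = 1 - 29654/71378 = 58.45%


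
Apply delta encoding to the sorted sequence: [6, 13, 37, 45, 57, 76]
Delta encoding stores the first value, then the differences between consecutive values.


First value: 6
Deltas:
  13 - 6 = 7
  37 - 13 = 24
  45 - 37 = 8
  57 - 45 = 12
  76 - 57 = 19


Delta encoded: [6, 7, 24, 8, 12, 19]


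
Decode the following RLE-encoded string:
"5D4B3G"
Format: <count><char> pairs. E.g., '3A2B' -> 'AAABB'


Expanding each <count><char> pair:
  5D -> 'DDDDD'
  4B -> 'BBBB'
  3G -> 'GGG'

Decoded = DDDDDBBBBGGG


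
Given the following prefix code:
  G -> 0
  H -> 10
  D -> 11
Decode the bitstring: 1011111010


Decoding step by step:
Bits 10 -> H
Bits 11 -> D
Bits 11 -> D
Bits 10 -> H
Bits 10 -> H


Decoded message: HDDHH


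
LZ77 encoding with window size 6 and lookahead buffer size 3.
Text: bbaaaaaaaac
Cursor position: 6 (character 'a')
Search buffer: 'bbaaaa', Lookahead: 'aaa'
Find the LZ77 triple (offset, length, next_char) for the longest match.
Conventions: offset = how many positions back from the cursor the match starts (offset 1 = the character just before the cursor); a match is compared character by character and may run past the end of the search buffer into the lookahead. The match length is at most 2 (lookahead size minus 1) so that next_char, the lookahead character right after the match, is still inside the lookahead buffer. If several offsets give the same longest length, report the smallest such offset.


Try each offset into the search buffer:
  offset=1 (pos 5, char 'a'): match length 2
  offset=2 (pos 4, char 'a'): match length 2
  offset=3 (pos 3, char 'a'): match length 2
  offset=4 (pos 2, char 'a'): match length 2
  offset=5 (pos 1, char 'b'): match length 0
  offset=6 (pos 0, char 'b'): match length 0
Longest match has length 2, found at offsets 1, 2, 3, 4; take the smallest, offset 1.
next_char = character at position 6 + 2 = 8 -> 'a'

Best match: offset=1, length=2 (matching 'aa' starting at position 5)
LZ77 triple: (1, 2, 'a')


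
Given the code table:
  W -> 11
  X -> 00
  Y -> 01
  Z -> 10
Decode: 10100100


Decoding:
10 -> Z
10 -> Z
01 -> Y
00 -> X


Result: ZZYX


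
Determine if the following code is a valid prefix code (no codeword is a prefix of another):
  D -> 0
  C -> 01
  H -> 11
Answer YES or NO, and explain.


Checking each pair (does one codeword prefix another?):
  D='0' vs C='01': prefix -- VIOLATION

NO -- this is NOT a valid prefix code. D (0) is a prefix of C (01).


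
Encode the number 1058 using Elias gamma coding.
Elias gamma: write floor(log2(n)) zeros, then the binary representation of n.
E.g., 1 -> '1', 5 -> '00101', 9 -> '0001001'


num_bits = floor(log2(1058)) + 1 = 11
leading_zeros = num_bits - 1 = 10
binary(1058) = 10000100010

Elias gamma(1058) = '0000000000' + '10000100010' = 000000000010000100010 (21 bits)


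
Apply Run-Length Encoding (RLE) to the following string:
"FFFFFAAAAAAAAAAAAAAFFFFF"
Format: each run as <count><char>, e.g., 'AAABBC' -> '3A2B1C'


Scanning runs left to right:
  i=0: run of 'F' x 5 -> '5F'
  i=5: run of 'A' x 14 -> '14A'
  i=19: run of 'F' x 5 -> '5F'

RLE = 5F14A5F


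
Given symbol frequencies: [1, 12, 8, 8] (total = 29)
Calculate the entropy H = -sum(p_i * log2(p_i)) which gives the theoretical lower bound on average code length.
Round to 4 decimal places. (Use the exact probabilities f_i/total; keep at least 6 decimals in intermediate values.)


Per-symbol terms -p_i * log2(p_i) with p_i = f_i/29:
  p = 1/29 = 0.034483: log2(p) = -4.857981, -p*log2(p) = 0.167517
  p = 12/29 = 0.413793: log2(p) = -1.273018, -p*log2(p) = 0.526766
  p = 8/29 = 0.275862: log2(p) = -1.857981, -p*log2(p) = 0.512546
  p = 8/29 = 0.275862: log2(p) = -1.857981, -p*log2(p) = 0.512546
H = 0.167517 + 0.526766 + 0.512546 + 0.512546 = 1.719375

H = 1.7194 bits/symbol


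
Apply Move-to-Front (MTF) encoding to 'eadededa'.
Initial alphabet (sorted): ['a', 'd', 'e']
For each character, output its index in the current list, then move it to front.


MTF encoding:
'e': index 2 in ['a', 'd', 'e'] -> ['e', 'a', 'd']
'a': index 1 in ['e', 'a', 'd'] -> ['a', 'e', 'd']
'd': index 2 in ['a', 'e', 'd'] -> ['d', 'a', 'e']
'e': index 2 in ['d', 'a', 'e'] -> ['e', 'd', 'a']
'd': index 1 in ['e', 'd', 'a'] -> ['d', 'e', 'a']
'e': index 1 in ['d', 'e', 'a'] -> ['e', 'd', 'a']
'd': index 1 in ['e', 'd', 'a'] -> ['d', 'e', 'a']
'a': index 2 in ['d', 'e', 'a'] -> ['a', 'd', 'e']


Output: [2, 1, 2, 2, 1, 1, 1, 2]


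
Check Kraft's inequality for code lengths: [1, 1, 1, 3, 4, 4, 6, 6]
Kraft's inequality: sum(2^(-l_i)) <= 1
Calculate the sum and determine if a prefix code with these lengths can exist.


Sum = 2^(-1) + 2^(-1) + 2^(-1) + 2^(-3) + 2^(-4) + 2^(-4) + 2^(-6) + 2^(-6)
    = 0.5 + 0.5 + 0.5 + 0.125 + 0.0625 + 0.0625 + 0.015625 + 0.015625
    = 114/64 = 1.78125
Since 1.78125 > 1, Kraft's inequality is NOT satisfied.
A prefix code with these lengths CANNOT exist.

Kraft sum = 1.78125. Not satisfied.


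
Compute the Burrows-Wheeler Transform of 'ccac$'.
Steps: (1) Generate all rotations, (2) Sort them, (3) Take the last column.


Rotations (sorted):
  0: $ccac -> last char: c
  1: ac$cc -> last char: c
  2: c$cca -> last char: a
  3: cac$c -> last char: c
  4: ccac$ -> last char: $


BWT = ccac$


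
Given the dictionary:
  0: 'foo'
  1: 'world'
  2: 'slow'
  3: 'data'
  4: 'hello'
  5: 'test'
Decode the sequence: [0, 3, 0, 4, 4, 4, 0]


Look up each index in the dictionary:
  0 -> 'foo'
  3 -> 'data'
  0 -> 'foo'
  4 -> 'hello'
  4 -> 'hello'
  4 -> 'hello'
  0 -> 'foo'

Decoded: "foo data foo hello hello hello foo"


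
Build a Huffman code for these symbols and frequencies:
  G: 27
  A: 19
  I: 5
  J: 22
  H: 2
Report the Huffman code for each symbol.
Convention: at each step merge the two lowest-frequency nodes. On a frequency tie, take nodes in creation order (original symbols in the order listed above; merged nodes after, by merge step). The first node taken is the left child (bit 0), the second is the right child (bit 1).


Huffman tree construction:
Step 1: Merge H(2) + I(5) = 7
Step 2: Merge (H+I)(7) + A(19) = 26
Step 3: Merge J(22) + ((H+I)+A)(26) = 48
Step 4: Merge G(27) + (J+((H+I)+A))(48) = 75
Read each symbol's code off the tree from the root (left child = 0, right child = 1).

Codes:
  G: 0 (length 1)
  A: 111 (length 3)
  I: 1101 (length 4)
  J: 10 (length 2)
  H: 1100 (length 4)
Average code length: 156/75 = 2.0800 bits/symbol


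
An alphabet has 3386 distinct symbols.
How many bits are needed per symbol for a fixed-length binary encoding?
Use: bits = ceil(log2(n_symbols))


log2(3386) = 11.7254
Bracket: 2^11 = 2048 < 3386 <= 2^12 = 4096
So ceil(log2(3386)) = 12

bits = ceil(log2(3386)) = ceil(11.7254) = 12 bits


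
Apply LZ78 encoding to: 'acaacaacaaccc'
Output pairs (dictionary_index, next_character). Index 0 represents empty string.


LZ78 encoding steps:
Dictionary: {0: ''}
Step 1: w='' (idx 0), next='a' -> output (0, 'a'), add 'a' as idx 1
Step 2: w='' (idx 0), next='c' -> output (0, 'c'), add 'c' as idx 2
Step 3: w='a' (idx 1), next='a' -> output (1, 'a'), add 'aa' as idx 3
Step 4: w='c' (idx 2), next='a' -> output (2, 'a'), add 'ca' as idx 4
Step 5: w='a' (idx 1), next='c' -> output (1, 'c'), add 'ac' as idx 5
Step 6: w='aa' (idx 3), next='c' -> output (3, 'c'), add 'aac' as idx 6
Step 7: w='c' (idx 2), next='c' -> output (2, 'c'), add 'cc' as idx 7


Encoded: [(0, 'a'), (0, 'c'), (1, 'a'), (2, 'a'), (1, 'c'), (3, 'c'), (2, 'c')]


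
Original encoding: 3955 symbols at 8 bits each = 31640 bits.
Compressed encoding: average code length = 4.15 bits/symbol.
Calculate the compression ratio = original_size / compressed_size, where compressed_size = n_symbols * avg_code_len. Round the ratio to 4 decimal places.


original_size = n_symbols * orig_bits = 3955 * 8 = 31640 bits
compressed_size = n_symbols * avg_code_len = 3955 * 4.15 = 16413.25 bits
ratio = original_size / compressed_size = 31640 / 16413.25 = 1.9277

Compression ratio = 1.9277


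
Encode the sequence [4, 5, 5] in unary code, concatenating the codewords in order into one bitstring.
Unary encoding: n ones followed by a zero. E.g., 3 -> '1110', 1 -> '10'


Encode each number as n ones followed by a terminating 0:
  4 -> 11110 (5 bits)
  5 -> 111110 (6 bits)
  5 -> 111110 (6 bits)
Total length = 5 + 6 + 6 = 17 bits.

Unary([4, 5, 5]) = 11110111110111110 (17 bits)


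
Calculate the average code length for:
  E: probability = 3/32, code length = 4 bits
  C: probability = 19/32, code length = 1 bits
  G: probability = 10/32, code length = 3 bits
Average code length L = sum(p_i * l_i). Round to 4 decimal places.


Weighted contributions p_i * l_i:
  E: (3/32) * 4 = 12/32
  C: (19/32) * 1 = 19/32
  G: (10/32) * 3 = 30/32
Sum = (12 + 19 + 30)/32 = 61/32

L = 61/32 = 1.9063 bits/symbol


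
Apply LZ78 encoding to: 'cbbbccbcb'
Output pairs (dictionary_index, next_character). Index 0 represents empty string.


LZ78 encoding steps:
Dictionary: {0: ''}
Step 1: w='' (idx 0), next='c' -> output (0, 'c'), add 'c' as idx 1
Step 2: w='' (idx 0), next='b' -> output (0, 'b'), add 'b' as idx 2
Step 3: w='b' (idx 2), next='b' -> output (2, 'b'), add 'bb' as idx 3
Step 4: w='c' (idx 1), next='c' -> output (1, 'c'), add 'cc' as idx 4
Step 5: w='b' (idx 2), next='c' -> output (2, 'c'), add 'bc' as idx 5
Step 6: w='b' (idx 2), end of input -> output (2, '')


Encoded: [(0, 'c'), (0, 'b'), (2, 'b'), (1, 'c'), (2, 'c'), (2, '')]


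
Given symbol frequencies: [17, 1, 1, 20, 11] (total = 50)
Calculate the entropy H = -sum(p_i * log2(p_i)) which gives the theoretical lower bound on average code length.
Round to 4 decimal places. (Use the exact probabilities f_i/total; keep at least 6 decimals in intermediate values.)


Per-symbol terms -p_i * log2(p_i) with p_i = f_i/50:
  p = 17/50 = 0.340000: log2(p) = -1.556393, -p*log2(p) = 0.529174
  p = 1/50 = 0.020000: log2(p) = -5.643856, -p*log2(p) = 0.112877
  p = 1/50 = 0.020000: log2(p) = -5.643856, -p*log2(p) = 0.112877
  p = 20/50 = 0.400000: log2(p) = -1.321928, -p*log2(p) = 0.528771
  p = 11/50 = 0.220000: log2(p) = -2.184425, -p*log2(p) = 0.480573
H = 0.529174 + 0.112877 + 0.112877 + 0.528771 + 0.480573 = 1.764272

H = 1.7643 bits/symbol


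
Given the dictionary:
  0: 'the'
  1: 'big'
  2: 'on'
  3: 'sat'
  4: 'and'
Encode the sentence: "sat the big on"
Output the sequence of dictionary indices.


Look up each word in the dictionary:
  'sat' -> 3
  'the' -> 0
  'big' -> 1
  'on' -> 2

Encoded: [3, 0, 1, 2]


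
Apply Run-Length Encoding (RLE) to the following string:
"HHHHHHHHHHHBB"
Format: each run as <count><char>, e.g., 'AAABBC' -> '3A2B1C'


Scanning runs left to right:
  i=0: run of 'H' x 11 -> '11H'
  i=11: run of 'B' x 2 -> '2B'

RLE = 11H2B


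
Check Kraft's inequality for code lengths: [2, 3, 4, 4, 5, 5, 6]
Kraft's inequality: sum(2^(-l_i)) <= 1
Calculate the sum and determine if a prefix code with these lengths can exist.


Sum = 2^(-2) + 2^(-3) + 2^(-4) + 2^(-4) + 2^(-5) + 2^(-5) + 2^(-6)
    = 0.25 + 0.125 + 0.0625 + 0.0625 + 0.03125 + 0.03125 + 0.015625
    = 37/64 = 0.578125
Since 0.578125 <= 1, Kraft's inequality IS satisfied.
A prefix code with these lengths CAN exist.

Kraft sum = 0.578125. Satisfied.


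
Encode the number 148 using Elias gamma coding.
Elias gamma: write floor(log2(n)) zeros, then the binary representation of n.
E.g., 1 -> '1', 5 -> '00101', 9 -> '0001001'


num_bits = floor(log2(148)) + 1 = 8
leading_zeros = num_bits - 1 = 7
binary(148) = 10010100

Elias gamma(148) = '0000000' + '10010100' = 000000010010100 (15 bits)


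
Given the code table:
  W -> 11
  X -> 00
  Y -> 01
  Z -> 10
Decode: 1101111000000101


Decoding:
11 -> W
01 -> Y
11 -> W
10 -> Z
00 -> X
00 -> X
01 -> Y
01 -> Y


Result: WYWZXXYY


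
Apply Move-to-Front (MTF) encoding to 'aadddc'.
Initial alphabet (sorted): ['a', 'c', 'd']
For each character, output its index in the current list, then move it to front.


MTF encoding:
'a': index 0 in ['a', 'c', 'd'] -> ['a', 'c', 'd']
'a': index 0 in ['a', 'c', 'd'] -> ['a', 'c', 'd']
'd': index 2 in ['a', 'c', 'd'] -> ['d', 'a', 'c']
'd': index 0 in ['d', 'a', 'c'] -> ['d', 'a', 'c']
'd': index 0 in ['d', 'a', 'c'] -> ['d', 'a', 'c']
'c': index 2 in ['d', 'a', 'c'] -> ['c', 'd', 'a']


Output: [0, 0, 2, 0, 0, 2]


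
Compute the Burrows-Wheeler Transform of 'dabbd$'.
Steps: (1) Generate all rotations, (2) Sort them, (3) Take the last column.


Rotations (sorted):
  0: $dabbd -> last char: d
  1: abbd$d -> last char: d
  2: bbd$da -> last char: a
  3: bd$dab -> last char: b
  4: d$dabb -> last char: b
  5: dabbd$ -> last char: $


BWT = ddabb$


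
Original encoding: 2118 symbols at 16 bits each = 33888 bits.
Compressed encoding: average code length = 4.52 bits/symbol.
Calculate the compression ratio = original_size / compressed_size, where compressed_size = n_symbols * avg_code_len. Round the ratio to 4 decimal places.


original_size = n_symbols * orig_bits = 2118 * 16 = 33888 bits
compressed_size = n_symbols * avg_code_len = 2118 * 4.52 = 9573.36 bits
ratio = original_size / compressed_size = 33888 / 9573.36 = 3.5398

Compression ratio = 3.5398


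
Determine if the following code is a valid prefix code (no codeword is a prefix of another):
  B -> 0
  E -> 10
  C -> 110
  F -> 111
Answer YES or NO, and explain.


Checking each pair (does one codeword prefix another?):
  B='0' vs E='10': no prefix
  B='0' vs C='110': no prefix
  B='0' vs F='111': no prefix
  E='10' vs B='0': no prefix
  E='10' vs C='110': no prefix
  E='10' vs F='111': no prefix
  C='110' vs B='0': no prefix
  C='110' vs E='10': no prefix
  C='110' vs F='111': no prefix
  F='111' vs B='0': no prefix
  F='111' vs E='10': no prefix
  F='111' vs C='110': no prefix
No violation found over all pairs.

YES -- this is a valid prefix code. No codeword is a prefix of any other codeword.


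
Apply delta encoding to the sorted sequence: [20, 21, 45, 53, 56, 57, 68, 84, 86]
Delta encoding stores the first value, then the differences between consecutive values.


First value: 20
Deltas:
  21 - 20 = 1
  45 - 21 = 24
  53 - 45 = 8
  56 - 53 = 3
  57 - 56 = 1
  68 - 57 = 11
  84 - 68 = 16
  86 - 84 = 2


Delta encoded: [20, 1, 24, 8, 3, 1, 11, 16, 2]


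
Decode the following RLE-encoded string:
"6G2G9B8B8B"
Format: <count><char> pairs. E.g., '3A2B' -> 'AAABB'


Expanding each <count><char> pair:
  6G -> 'GGGGGG'
  2G -> 'GG'
  9B -> 'BBBBBBBBB'
  8B -> 'BBBBBBBB'
  8B -> 'BBBBBBBB'

Decoded = GGGGGGGGBBBBBBBBBBBBBBBBBBBBBBBBB


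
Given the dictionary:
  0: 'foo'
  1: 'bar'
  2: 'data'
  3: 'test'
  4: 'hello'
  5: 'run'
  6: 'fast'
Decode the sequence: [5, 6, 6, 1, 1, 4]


Look up each index in the dictionary:
  5 -> 'run'
  6 -> 'fast'
  6 -> 'fast'
  1 -> 'bar'
  1 -> 'bar'
  4 -> 'hello'

Decoded: "run fast fast bar bar hello"


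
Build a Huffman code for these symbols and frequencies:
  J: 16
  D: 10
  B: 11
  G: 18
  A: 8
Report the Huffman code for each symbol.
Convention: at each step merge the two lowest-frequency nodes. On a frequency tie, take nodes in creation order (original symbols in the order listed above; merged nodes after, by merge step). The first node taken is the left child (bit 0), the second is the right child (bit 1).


Huffman tree construction:
Step 1: Merge A(8) + D(10) = 18
Step 2: Merge B(11) + J(16) = 27
Step 3: Merge G(18) + (A+D)(18) = 36
Step 4: Merge (B+J)(27) + (G+(A+D))(36) = 63
Read each symbol's code off the tree from the root (left child = 0, right child = 1).

Codes:
  J: 01 (length 2)
  D: 111 (length 3)
  B: 00 (length 2)
  G: 10 (length 2)
  A: 110 (length 3)
Average code length: 144/63 = 2.2857 bits/symbol


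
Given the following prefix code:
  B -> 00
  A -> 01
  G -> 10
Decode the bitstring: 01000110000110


Decoding step by step:
Bits 01 -> A
Bits 00 -> B
Bits 01 -> A
Bits 10 -> G
Bits 00 -> B
Bits 01 -> A
Bits 10 -> G


Decoded message: ABAGBAG


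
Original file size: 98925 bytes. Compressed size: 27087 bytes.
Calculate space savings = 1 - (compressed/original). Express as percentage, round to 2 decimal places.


ratio = compressed/original = 27087/98925 = 0.273813
savings = 1 - ratio = 1 - 0.273813 = 0.726187
as a percentage: 0.726187 * 100 = 72.62%

Space savings = 1 - 27087/98925 = 72.62%


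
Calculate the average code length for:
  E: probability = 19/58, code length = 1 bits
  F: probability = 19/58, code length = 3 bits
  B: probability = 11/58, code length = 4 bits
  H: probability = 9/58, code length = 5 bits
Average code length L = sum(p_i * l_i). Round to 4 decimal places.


Weighted contributions p_i * l_i:
  E: (19/58) * 1 = 19/58
  F: (19/58) * 3 = 57/58
  B: (11/58) * 4 = 44/58
  H: (9/58) * 5 = 45/58
Sum = (19 + 57 + 44 + 45)/58 = 165/58

L = 165/58 = 2.8448 bits/symbol


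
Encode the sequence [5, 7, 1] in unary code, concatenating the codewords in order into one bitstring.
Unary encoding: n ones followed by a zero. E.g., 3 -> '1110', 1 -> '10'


Encode each number as n ones followed by a terminating 0:
  5 -> 111110 (6 bits)
  7 -> 11111110 (8 bits)
  1 -> 10 (2 bits)
Total length = 6 + 8 + 2 = 16 bits.

Unary([5, 7, 1]) = 1111101111111010 (16 bits)


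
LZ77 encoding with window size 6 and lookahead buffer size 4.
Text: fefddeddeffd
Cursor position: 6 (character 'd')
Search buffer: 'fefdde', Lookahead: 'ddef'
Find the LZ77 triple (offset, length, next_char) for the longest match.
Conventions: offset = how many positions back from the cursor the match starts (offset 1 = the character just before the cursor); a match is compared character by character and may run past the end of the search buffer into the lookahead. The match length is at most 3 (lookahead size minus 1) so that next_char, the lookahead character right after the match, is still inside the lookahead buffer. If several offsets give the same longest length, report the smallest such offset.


Try each offset into the search buffer:
  offset=1 (pos 5, char 'e'): match length 0
  offset=2 (pos 4, char 'd'): match length 1
  offset=3 (pos 3, char 'd'): match length 3
  offset=4 (pos 2, char 'f'): match length 0
  offset=5 (pos 1, char 'e'): match length 0
  offset=6 (pos 0, char 'f'): match length 0
Longest match has length 3 at offset 3.
next_char = character at position 6 + 3 = 9 -> 'f'

Best match: offset=3, length=3 (matching 'dde' starting at position 3)
LZ77 triple: (3, 3, 'f')


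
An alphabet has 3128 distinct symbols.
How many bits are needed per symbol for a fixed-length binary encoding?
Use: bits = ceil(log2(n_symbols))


log2(3128) = 11.611
Bracket: 2^11 = 2048 < 3128 <= 2^12 = 4096
So ceil(log2(3128)) = 12

bits = ceil(log2(3128)) = ceil(11.611) = 12 bits


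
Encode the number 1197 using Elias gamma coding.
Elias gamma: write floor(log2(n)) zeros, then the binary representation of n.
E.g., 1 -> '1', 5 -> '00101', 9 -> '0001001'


num_bits = floor(log2(1197)) + 1 = 11
leading_zeros = num_bits - 1 = 10
binary(1197) = 10010101101

Elias gamma(1197) = '0000000000' + '10010101101' = 000000000010010101101 (21 bits)


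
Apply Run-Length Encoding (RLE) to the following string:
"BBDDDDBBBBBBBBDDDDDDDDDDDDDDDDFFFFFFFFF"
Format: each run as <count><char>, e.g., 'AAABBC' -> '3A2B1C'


Scanning runs left to right:
  i=0: run of 'B' x 2 -> '2B'
  i=2: run of 'D' x 4 -> '4D'
  i=6: run of 'B' x 8 -> '8B'
  i=14: run of 'D' x 16 -> '16D'
  i=30: run of 'F' x 9 -> '9F'

RLE = 2B4D8B16D9F


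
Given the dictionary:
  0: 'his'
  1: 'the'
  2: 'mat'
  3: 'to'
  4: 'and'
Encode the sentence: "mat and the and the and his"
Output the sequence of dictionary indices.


Look up each word in the dictionary:
  'mat' -> 2
  'and' -> 4
  'the' -> 1
  'and' -> 4
  'the' -> 1
  'and' -> 4
  'his' -> 0

Encoded: [2, 4, 1, 4, 1, 4, 0]


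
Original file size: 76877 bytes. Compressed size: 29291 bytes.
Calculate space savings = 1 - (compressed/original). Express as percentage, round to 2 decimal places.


ratio = compressed/original = 29291/76877 = 0.381011
savings = 1 - ratio = 1 - 0.381011 = 0.618989
as a percentage: 0.618989 * 100 = 61.9%

Space savings = 1 - 29291/76877 = 61.9%


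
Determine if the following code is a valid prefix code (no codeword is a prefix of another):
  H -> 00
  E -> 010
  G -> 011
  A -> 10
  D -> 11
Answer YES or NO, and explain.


Checking each pair (does one codeword prefix another?):
  H='00' vs E='010': no prefix
  H='00' vs G='011': no prefix
  H='00' vs A='10': no prefix
  H='00' vs D='11': no prefix
  E='010' vs H='00': no prefix
  E='010' vs G='011': no prefix
  E='010' vs A='10': no prefix
  E='010' vs D='11': no prefix
  G='011' vs H='00': no prefix
  G='011' vs E='010': no prefix
  G='011' vs A='10': no prefix
  G='011' vs D='11': no prefix
  A='10' vs H='00': no prefix
  A='10' vs E='010': no prefix
  A='10' vs G='011': no prefix
  A='10' vs D='11': no prefix
  D='11' vs H='00': no prefix
  D='11' vs E='010': no prefix
  D='11' vs G='011': no prefix
  D='11' vs A='10': no prefix
No violation found over all pairs.

YES -- this is a valid prefix code. No codeword is a prefix of any other codeword.


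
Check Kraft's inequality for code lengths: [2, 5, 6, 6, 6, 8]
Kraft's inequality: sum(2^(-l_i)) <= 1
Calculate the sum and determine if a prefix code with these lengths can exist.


Sum = 2^(-2) + 2^(-5) + 2^(-6) + 2^(-6) + 2^(-6) + 2^(-8)
    = 0.25 + 0.03125 + 0.015625 + 0.015625 + 0.015625 + 0.00390625
    = 85/256 = 0.33203125
Since 0.33203125 <= 1, Kraft's inequality IS satisfied.
A prefix code with these lengths CAN exist.

Kraft sum = 0.33203125. Satisfied.


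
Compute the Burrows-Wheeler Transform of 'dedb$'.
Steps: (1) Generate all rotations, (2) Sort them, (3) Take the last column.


Rotations (sorted):
  0: $dedb -> last char: b
  1: b$ded -> last char: d
  2: db$de -> last char: e
  3: dedb$ -> last char: $
  4: edb$d -> last char: d


BWT = bde$d


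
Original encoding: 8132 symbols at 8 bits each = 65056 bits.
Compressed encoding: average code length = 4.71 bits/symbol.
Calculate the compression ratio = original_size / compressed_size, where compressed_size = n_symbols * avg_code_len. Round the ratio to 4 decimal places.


original_size = n_symbols * orig_bits = 8132 * 8 = 65056 bits
compressed_size = n_symbols * avg_code_len = 8132 * 4.71 = 38301.72 bits
ratio = original_size / compressed_size = 65056 / 38301.72 = 1.6985

Compression ratio = 1.6985


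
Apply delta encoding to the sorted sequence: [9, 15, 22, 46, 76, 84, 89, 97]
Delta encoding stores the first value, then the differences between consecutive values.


First value: 9
Deltas:
  15 - 9 = 6
  22 - 15 = 7
  46 - 22 = 24
  76 - 46 = 30
  84 - 76 = 8
  89 - 84 = 5
  97 - 89 = 8


Delta encoded: [9, 6, 7, 24, 30, 8, 5, 8]


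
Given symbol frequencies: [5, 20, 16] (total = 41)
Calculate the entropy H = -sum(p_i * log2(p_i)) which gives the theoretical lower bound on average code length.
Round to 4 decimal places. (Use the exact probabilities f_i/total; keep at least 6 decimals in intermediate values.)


Per-symbol terms -p_i * log2(p_i) with p_i = f_i/41:
  p = 5/41 = 0.121951: log2(p) = -3.035624, -p*log2(p) = 0.370198
  p = 20/41 = 0.487805: log2(p) = -1.035624, -p*log2(p) = 0.505182
  p = 16/41 = 0.390244: log2(p) = -1.357552, -p*log2(p) = 0.529776
H = 0.370198 + 0.505182 + 0.529776 = 1.405156

H = 1.4052 bits/symbol


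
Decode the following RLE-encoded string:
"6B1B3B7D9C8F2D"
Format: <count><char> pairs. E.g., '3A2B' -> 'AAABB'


Expanding each <count><char> pair:
  6B -> 'BBBBBB'
  1B -> 'B'
  3B -> 'BBB'
  7D -> 'DDDDDDD'
  9C -> 'CCCCCCCCC'
  8F -> 'FFFFFFFF'
  2D -> 'DD'

Decoded = BBBBBBBBBBDDDDDDDCCCCCCCCCFFFFFFFFDD


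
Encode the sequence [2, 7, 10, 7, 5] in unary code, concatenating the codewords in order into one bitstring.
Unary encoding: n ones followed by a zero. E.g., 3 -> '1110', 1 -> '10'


Encode each number as n ones followed by a terminating 0:
  2 -> 110 (3 bits)
  7 -> 11111110 (8 bits)
  10 -> 11111111110 (11 bits)
  7 -> 11111110 (8 bits)
  5 -> 111110 (6 bits)
Total length = 3 + 8 + 11 + 8 + 6 = 36 bits.

Unary([2, 7, 10, 7, 5]) = 110111111101111111111011111110111110 (36 bits)


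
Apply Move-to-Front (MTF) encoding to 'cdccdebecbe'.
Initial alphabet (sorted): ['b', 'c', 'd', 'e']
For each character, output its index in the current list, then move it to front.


MTF encoding:
'c': index 1 in ['b', 'c', 'd', 'e'] -> ['c', 'b', 'd', 'e']
'd': index 2 in ['c', 'b', 'd', 'e'] -> ['d', 'c', 'b', 'e']
'c': index 1 in ['d', 'c', 'b', 'e'] -> ['c', 'd', 'b', 'e']
'c': index 0 in ['c', 'd', 'b', 'e'] -> ['c', 'd', 'b', 'e']
'd': index 1 in ['c', 'd', 'b', 'e'] -> ['d', 'c', 'b', 'e']
'e': index 3 in ['d', 'c', 'b', 'e'] -> ['e', 'd', 'c', 'b']
'b': index 3 in ['e', 'd', 'c', 'b'] -> ['b', 'e', 'd', 'c']
'e': index 1 in ['b', 'e', 'd', 'c'] -> ['e', 'b', 'd', 'c']
'c': index 3 in ['e', 'b', 'd', 'c'] -> ['c', 'e', 'b', 'd']
'b': index 2 in ['c', 'e', 'b', 'd'] -> ['b', 'c', 'e', 'd']
'e': index 2 in ['b', 'c', 'e', 'd'] -> ['e', 'b', 'c', 'd']


Output: [1, 2, 1, 0, 1, 3, 3, 1, 3, 2, 2]


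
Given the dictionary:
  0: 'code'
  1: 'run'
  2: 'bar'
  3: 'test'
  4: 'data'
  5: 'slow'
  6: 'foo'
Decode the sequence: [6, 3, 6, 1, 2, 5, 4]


Look up each index in the dictionary:
  6 -> 'foo'
  3 -> 'test'
  6 -> 'foo'
  1 -> 'run'
  2 -> 'bar'
  5 -> 'slow'
  4 -> 'data'

Decoded: "foo test foo run bar slow data"


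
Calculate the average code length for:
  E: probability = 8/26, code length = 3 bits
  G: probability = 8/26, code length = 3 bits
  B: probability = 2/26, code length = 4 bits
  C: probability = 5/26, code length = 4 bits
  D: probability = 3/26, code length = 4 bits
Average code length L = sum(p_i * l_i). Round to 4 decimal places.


Weighted contributions p_i * l_i:
  E: (8/26) * 3 = 24/26
  G: (8/26) * 3 = 24/26
  B: (2/26) * 4 = 8/26
  C: (5/26) * 4 = 20/26
  D: (3/26) * 4 = 12/26
Sum = (24 + 24 + 8 + 20 + 12)/26 = 88/26

L = 88/26 = 3.3846 bits/symbol


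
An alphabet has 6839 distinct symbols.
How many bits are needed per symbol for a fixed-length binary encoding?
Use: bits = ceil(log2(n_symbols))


log2(6839) = 12.7396
Bracket: 2^12 = 4096 < 6839 <= 2^13 = 8192
So ceil(log2(6839)) = 13

bits = ceil(log2(6839)) = ceil(12.7396) = 13 bits


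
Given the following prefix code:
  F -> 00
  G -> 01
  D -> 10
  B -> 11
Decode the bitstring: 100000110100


Decoding step by step:
Bits 10 -> D
Bits 00 -> F
Bits 00 -> F
Bits 11 -> B
Bits 01 -> G
Bits 00 -> F


Decoded message: DFFBGF


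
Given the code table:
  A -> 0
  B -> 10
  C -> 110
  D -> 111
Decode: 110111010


Decoding:
110 -> C
111 -> D
0 -> A
10 -> B


Result: CDAB


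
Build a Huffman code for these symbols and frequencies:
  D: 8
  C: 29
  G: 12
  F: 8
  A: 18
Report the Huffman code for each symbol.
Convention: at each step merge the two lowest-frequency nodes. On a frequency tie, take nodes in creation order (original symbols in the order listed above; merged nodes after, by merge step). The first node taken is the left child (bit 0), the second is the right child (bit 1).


Huffman tree construction:
Step 1: Merge D(8) + F(8) = 16
Step 2: Merge G(12) + (D+F)(16) = 28
Step 3: Merge A(18) + (G+(D+F))(28) = 46
Step 4: Merge C(29) + (A+(G+(D+F)))(46) = 75
Read each symbol's code off the tree from the root (left child = 0, right child = 1).

Codes:
  D: 1110 (length 4)
  C: 0 (length 1)
  G: 110 (length 3)
  F: 1111 (length 4)
  A: 10 (length 2)
Average code length: 165/75 = 2.2000 bits/symbol


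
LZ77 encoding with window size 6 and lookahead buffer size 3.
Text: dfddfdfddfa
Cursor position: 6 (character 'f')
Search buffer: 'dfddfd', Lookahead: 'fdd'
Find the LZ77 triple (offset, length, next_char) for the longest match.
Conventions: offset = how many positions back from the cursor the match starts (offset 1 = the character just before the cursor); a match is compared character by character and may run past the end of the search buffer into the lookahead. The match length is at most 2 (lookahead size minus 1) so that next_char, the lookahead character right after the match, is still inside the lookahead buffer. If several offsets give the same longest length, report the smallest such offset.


Try each offset into the search buffer:
  offset=1 (pos 5, char 'd'): match length 0
  offset=2 (pos 4, char 'f'): match length 2
  offset=3 (pos 3, char 'd'): match length 0
  offset=4 (pos 2, char 'd'): match length 0
  offset=5 (pos 1, char 'f'): match length 2
  offset=6 (pos 0, char 'd'): match length 0
Longest match has length 2, found at offsets 2, 5; take the smallest, offset 2.
next_char = character at position 6 + 2 = 8 -> 'd'

Best match: offset=2, length=2 (matching 'fd' starting at position 4)
LZ77 triple: (2, 2, 'd')


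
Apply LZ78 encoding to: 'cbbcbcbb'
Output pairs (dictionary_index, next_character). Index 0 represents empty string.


LZ78 encoding steps:
Dictionary: {0: ''}
Step 1: w='' (idx 0), next='c' -> output (0, 'c'), add 'c' as idx 1
Step 2: w='' (idx 0), next='b' -> output (0, 'b'), add 'b' as idx 2
Step 3: w='b' (idx 2), next='c' -> output (2, 'c'), add 'bc' as idx 3
Step 4: w='bc' (idx 3), next='b' -> output (3, 'b'), add 'bcb' as idx 4
Step 5: w='b' (idx 2), end of input -> output (2, '')


Encoded: [(0, 'c'), (0, 'b'), (2, 'c'), (3, 'b'), (2, '')]


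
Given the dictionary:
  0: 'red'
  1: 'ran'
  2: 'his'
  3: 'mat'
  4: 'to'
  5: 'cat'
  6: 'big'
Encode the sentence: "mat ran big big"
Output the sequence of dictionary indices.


Look up each word in the dictionary:
  'mat' -> 3
  'ran' -> 1
  'big' -> 6
  'big' -> 6

Encoded: [3, 1, 6, 6]


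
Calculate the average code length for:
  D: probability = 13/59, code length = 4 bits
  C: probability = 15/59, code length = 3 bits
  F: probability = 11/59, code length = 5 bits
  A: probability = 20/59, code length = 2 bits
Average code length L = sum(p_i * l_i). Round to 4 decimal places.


Weighted contributions p_i * l_i:
  D: (13/59) * 4 = 52/59
  C: (15/59) * 3 = 45/59
  F: (11/59) * 5 = 55/59
  A: (20/59) * 2 = 40/59
Sum = (52 + 45 + 55 + 40)/59 = 192/59

L = 192/59 = 3.2542 bits/symbol


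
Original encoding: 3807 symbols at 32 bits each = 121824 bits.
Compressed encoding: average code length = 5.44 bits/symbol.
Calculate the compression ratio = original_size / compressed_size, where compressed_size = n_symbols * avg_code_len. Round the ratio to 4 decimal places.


original_size = n_symbols * orig_bits = 3807 * 32 = 121824 bits
compressed_size = n_symbols * avg_code_len = 3807 * 5.44 = 20710.08 bits
ratio = original_size / compressed_size = 121824 / 20710.08 = 5.8824

Compression ratio = 5.8824


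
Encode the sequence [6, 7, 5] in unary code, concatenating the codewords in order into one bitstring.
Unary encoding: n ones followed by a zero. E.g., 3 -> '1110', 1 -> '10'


Encode each number as n ones followed by a terminating 0:
  6 -> 1111110 (7 bits)
  7 -> 11111110 (8 bits)
  5 -> 111110 (6 bits)
Total length = 7 + 8 + 6 = 21 bits.

Unary([6, 7, 5]) = 111111011111110111110 (21 bits)


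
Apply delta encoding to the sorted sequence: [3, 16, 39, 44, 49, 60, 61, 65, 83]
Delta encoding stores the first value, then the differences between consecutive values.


First value: 3
Deltas:
  16 - 3 = 13
  39 - 16 = 23
  44 - 39 = 5
  49 - 44 = 5
  60 - 49 = 11
  61 - 60 = 1
  65 - 61 = 4
  83 - 65 = 18


Delta encoded: [3, 13, 23, 5, 5, 11, 1, 4, 18]


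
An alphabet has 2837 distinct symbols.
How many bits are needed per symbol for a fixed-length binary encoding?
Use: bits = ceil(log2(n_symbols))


log2(2837) = 11.4702
Bracket: 2^11 = 2048 < 2837 <= 2^12 = 4096
So ceil(log2(2837)) = 12

bits = ceil(log2(2837)) = ceil(11.4702) = 12 bits


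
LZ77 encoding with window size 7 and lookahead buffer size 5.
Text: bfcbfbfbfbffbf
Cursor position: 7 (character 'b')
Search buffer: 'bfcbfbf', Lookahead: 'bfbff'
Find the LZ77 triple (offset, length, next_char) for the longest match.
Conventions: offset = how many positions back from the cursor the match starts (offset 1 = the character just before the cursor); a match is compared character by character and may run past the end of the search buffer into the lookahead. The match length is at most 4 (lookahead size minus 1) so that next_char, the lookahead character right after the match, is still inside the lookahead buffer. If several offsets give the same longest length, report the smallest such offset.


Try each offset into the search buffer:
  offset=1 (pos 6, char 'f'): match length 0
  offset=2 (pos 5, char 'b'): match length 4
  offset=3 (pos 4, char 'f'): match length 0
  offset=4 (pos 3, char 'b'): match length 4
  offset=5 (pos 2, char 'c'): match length 0
  offset=6 (pos 1, char 'f'): match length 0
  offset=7 (pos 0, char 'b'): match length 2
Longest match has length 4, found at offsets 2, 4; take the smallest, offset 2.
next_char = character at position 7 + 4 = 11 -> 'f'

Best match: offset=2, length=4 (matching 'bfbf' starting at position 5)
LZ77 triple: (2, 4, 'f')
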